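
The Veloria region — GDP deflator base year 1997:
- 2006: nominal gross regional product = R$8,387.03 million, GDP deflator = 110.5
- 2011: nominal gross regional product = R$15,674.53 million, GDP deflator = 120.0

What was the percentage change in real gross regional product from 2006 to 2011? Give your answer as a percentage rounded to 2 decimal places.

Real gross regional product 2006 = 8387.03 / 1.105 = 7590.07.
Real gross regional product 2011 = 15674.53 / 1.200 = 13062.11.
Real growth = 13062.11 / 7590.07 − 1 = 0.7209.

72.09%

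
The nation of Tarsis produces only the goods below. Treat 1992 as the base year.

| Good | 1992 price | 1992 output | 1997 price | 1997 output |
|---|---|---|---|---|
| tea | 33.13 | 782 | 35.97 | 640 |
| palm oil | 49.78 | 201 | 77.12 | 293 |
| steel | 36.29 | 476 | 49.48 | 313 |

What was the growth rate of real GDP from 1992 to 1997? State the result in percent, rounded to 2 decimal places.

Real GDP 1992 = Nominal GDP 1992 = 33.13·782 + 49.78·201 + 36.29·476 = 53187.48.
Real GDP 1997 (at 1992 prices) = 33.13·640 + 49.78·293 + 36.29·313 = 47147.51.
Real growth = 47147.51/53187.48 − 1 = -0.1136.

-11.36%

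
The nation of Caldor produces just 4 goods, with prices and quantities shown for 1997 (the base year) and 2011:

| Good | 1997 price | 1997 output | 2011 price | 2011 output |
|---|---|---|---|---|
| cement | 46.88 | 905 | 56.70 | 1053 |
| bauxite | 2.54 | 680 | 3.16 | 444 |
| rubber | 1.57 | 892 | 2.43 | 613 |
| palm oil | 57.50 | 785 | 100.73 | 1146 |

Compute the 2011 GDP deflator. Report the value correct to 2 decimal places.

151.71

Nominal GDP 2011 = 56.70·1053 + 3.16·444 + 2.43·613 + 100.73·1146 = 178034.31.
Real GDP 2011 (at 1997 prices) = 46.88·1053 + 2.54·444 + 1.57·613 + 57.50·1146 = 117349.81.
Deflator = Nominal/Real × 100 = 178034.31/117349.81 × 100 = 151.712.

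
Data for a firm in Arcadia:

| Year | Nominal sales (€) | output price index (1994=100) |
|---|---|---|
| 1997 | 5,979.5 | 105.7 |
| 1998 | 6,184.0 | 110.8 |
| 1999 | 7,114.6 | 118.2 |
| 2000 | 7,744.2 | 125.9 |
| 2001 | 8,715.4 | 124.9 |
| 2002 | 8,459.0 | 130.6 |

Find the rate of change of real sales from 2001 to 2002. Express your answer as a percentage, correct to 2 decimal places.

-7.18%

Real sales 2001 = 8715.4/1.249 = 6977.90.
Real sales 2002 = 8459.0/1.306 = 6477.03.
Change = 6477.03/6977.90 − 1 = -0.0718.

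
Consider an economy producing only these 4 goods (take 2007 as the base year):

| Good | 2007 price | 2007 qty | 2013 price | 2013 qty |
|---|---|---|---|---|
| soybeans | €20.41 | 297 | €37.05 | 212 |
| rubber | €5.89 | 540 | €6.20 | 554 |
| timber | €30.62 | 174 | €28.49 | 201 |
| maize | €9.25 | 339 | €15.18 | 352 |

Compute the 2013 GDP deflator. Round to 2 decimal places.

131.52

Nominal GDP 2013 = 37.05·212 + 6.20·554 + 28.49·201 + 15.18·352 = 22359.25.
Real GDP 2013 (at 2007 prices) = 20.41·212 + 5.89·554 + 30.62·201 + 9.25·352 = 17000.60.
Deflator = Nominal/Real × 100 = 22359.25/17000.60 × 100 = 131.520.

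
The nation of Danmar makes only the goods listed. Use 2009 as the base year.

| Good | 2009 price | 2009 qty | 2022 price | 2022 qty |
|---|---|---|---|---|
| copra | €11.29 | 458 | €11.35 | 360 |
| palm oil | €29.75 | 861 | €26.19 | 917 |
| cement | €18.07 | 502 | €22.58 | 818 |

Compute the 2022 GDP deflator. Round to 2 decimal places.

100.97

Nominal GDP 2022 = 11.35·360 + 26.19·917 + 22.58·818 = 46572.67.
Real GDP 2022 (at 2009 prices) = 11.29·360 + 29.75·917 + 18.07·818 = 46126.41.
Deflator = Nominal/Real × 100 = 46572.67/46126.41 × 100 = 100.967.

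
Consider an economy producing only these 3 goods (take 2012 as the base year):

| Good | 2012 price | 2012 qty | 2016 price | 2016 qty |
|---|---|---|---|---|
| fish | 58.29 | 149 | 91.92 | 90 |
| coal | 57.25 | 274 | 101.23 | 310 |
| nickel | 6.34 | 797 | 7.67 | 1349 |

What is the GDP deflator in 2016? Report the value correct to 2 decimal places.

Nominal GDP 2016 = 91.92·90 + 101.23·310 + 7.67·1349 = 50000.93.
Real GDP 2016 (at 2012 prices) = 58.29·90 + 57.25·310 + 6.34·1349 = 31546.26.
Deflator = Nominal/Real × 100 = 50000.93/31546.26 × 100 = 158.500.

158.50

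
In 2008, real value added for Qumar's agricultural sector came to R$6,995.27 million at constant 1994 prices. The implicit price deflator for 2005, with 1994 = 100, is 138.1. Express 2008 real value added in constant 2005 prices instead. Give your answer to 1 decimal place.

Real value added in 2005 prices = Real value added in 1994 prices × (P_2005/P_1994) = 6995.27 × 1.381 = 9660.47.

R$9,660.5 million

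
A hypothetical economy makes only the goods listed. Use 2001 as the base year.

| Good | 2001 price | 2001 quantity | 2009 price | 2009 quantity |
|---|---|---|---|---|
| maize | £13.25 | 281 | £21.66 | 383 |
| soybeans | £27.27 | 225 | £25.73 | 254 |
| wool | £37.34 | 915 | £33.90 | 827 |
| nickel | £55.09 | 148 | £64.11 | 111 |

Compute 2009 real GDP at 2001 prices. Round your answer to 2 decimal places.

Real GDP 2009 = Σ (p_2001 × q_2009) = 13.25·383 + 27.27·254 + 37.34·827 + 55.09·111 = 48996.50.

£48996.50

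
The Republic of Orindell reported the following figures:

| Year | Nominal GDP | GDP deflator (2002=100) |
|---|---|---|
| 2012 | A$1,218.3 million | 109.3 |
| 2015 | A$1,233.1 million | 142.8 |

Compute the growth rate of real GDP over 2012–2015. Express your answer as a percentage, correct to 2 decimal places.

Deflate each year: 2012 → 1218.3/1.093 = 1114.64; 2015 → 1233.1/1.428 = 863.52.
So real GDP changed by 863.52/1114.64 − 1 = -0.2253, i.e. -22.53%.

-22.53%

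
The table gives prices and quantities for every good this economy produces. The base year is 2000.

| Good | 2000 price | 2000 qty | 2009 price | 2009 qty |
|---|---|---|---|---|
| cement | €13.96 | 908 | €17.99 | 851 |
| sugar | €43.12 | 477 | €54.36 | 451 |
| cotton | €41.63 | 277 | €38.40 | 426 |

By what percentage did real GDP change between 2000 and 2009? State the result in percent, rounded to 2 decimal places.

9.57%

Real GDP 2000 = Nominal GDP 2000 = 13.96·908 + 43.12·477 + 41.63·277 = 44775.43.
Real GDP 2009 (at 2000 prices) = 13.96·851 + 43.12·451 + 41.63·426 = 49061.46.
Real growth = 49061.46/44775.43 − 1 = 0.0957.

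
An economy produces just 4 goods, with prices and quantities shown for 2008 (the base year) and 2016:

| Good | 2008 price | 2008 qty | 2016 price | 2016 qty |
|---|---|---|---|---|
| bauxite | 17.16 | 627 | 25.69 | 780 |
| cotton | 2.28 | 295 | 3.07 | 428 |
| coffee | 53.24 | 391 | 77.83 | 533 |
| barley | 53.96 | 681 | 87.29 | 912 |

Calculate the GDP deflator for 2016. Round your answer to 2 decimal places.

Nominal GDP 2016 = 25.69·780 + 3.07·428 + 77.83·533 + 87.29·912 = 142444.03.
Real GDP 2016 (at 2008 prices) = 17.16·780 + 2.28·428 + 53.24·533 + 53.96·912 = 91949.08.
Deflator = Nominal/Real × 100 = 142444.03/91949.08 × 100 = 154.916.

154.92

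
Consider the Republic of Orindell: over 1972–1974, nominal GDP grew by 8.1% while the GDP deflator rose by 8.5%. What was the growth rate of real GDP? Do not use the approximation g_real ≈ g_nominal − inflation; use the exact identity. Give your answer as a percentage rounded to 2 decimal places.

(1 + g_nom) = (1 + g_real)(1 + π), so g_real = 1.0810 / 1.0850 − 1 = -0.00369.

-0.37%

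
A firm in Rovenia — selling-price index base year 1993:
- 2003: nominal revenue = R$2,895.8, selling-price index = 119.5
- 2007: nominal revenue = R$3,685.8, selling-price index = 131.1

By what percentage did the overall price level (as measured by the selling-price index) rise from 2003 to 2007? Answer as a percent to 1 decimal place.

Price-level change = 131.1 / 119.5 − 1 = 0.0971.

9.7%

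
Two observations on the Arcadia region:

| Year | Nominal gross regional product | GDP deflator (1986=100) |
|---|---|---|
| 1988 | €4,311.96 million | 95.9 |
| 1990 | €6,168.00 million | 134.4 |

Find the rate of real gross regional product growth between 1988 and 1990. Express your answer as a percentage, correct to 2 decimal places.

2.07%

Real gross regional product 1988 = 4311.96 / 0.959 = 4496.31.
Real gross regional product 1990 = 6168.00 / 1.344 = 4589.29.
Real growth = 4589.29 / 4496.31 − 1 = 0.0207.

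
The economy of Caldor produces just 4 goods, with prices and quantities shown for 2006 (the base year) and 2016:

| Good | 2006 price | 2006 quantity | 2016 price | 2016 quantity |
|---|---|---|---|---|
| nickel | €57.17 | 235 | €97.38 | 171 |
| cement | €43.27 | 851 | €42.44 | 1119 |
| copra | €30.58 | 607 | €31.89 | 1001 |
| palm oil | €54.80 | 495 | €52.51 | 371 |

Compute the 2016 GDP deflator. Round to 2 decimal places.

105.87

Nominal GDP 2016 = 97.38·171 + 42.44·1119 + 31.89·1001 + 52.51·371 = 115545.44.
Real GDP 2016 (at 2006 prices) = 57.17·171 + 43.27·1119 + 30.58·1001 + 54.80·371 = 109136.58.
Deflator = Nominal/Real × 100 = 115545.44/109136.58 × 100 = 105.872.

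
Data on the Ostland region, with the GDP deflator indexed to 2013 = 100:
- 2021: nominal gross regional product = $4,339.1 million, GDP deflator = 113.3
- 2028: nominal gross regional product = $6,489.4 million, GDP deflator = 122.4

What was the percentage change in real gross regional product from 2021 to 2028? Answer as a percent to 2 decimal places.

38.44%

Deflate each year: 2021 → 4339.1/1.133 = 3829.74; 2028 → 6489.4/1.224 = 5301.80.
So real gross regional product changed by 5301.80/3829.74 − 1 = 0.3844, i.e. 38.44%.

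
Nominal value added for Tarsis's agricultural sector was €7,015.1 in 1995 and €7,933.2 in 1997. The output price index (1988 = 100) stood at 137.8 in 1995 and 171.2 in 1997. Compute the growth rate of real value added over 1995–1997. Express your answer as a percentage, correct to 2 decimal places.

-8.98%

Deflate each year: 1995 → 7015.1/1.378 = 5090.78; 1997 → 7933.2/1.712 = 4633.88.
So real value added changed by 4633.88/5090.78 − 1 = -0.0898, i.e. -8.98%.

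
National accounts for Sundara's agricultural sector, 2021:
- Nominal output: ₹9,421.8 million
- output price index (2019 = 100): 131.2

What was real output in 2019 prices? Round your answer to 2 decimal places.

Real output = Nominal / (output price index/100) = 9421.8 / 1.312 = 7181.25.

₹7,181.25 million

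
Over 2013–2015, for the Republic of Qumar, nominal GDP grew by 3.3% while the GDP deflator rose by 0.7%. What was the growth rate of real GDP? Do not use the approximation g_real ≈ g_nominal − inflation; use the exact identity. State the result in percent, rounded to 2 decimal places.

2.58%

(1 + g_nom) = (1 + g_real)(1 + π), so g_real = 1.0330 / 1.0070 − 1 = 0.02582.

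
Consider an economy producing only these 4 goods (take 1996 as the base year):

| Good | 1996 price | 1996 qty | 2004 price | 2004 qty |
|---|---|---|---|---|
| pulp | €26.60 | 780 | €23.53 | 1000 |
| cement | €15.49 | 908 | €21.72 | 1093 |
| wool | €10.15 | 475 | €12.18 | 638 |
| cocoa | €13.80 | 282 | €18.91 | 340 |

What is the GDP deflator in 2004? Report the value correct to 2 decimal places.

112.38

Nominal GDP 2004 = 23.53·1000 + 21.72·1093 + 12.18·638 + 18.91·340 = 61470.20.
Real GDP 2004 (at 1996 prices) = 26.60·1000 + 15.49·1093 + 10.15·638 + 13.80·340 = 54698.27.
Deflator = Nominal/Real × 100 = 61470.20/54698.27 × 100 = 112.381.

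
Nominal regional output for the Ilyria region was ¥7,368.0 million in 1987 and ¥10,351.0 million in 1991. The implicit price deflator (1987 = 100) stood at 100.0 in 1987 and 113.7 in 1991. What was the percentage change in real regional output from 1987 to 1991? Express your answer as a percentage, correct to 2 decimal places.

Real regional output 1987 = 7368.0 / 1.000 = 7368.00.
Real regional output 1991 = 10351.0 / 1.137 = 9103.78.
Real growth = 9103.78 / 7368.00 − 1 = 0.2356.

23.56%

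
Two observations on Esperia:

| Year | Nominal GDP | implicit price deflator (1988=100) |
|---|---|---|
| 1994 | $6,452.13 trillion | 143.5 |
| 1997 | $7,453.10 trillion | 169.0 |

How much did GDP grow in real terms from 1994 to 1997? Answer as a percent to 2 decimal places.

Deflate each year: 1994 → 6452.13/1.435 = 4496.26; 1997 → 7453.10/1.690 = 4410.12.
So real GDP changed by 4410.12/4496.26 − 1 = -0.0192, i.e. -1.92%.

-1.92%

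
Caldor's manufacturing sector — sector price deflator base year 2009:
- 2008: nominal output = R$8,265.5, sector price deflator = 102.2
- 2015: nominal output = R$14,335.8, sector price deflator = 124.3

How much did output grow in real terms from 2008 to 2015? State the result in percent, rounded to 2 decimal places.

Real output 2008 = 8265.5 / 1.022 = 8087.57.
Real output 2015 = 14335.8 / 1.243 = 11533.23.
Real growth = 11533.23 / 8087.57 − 1 = 0.4260.

42.60%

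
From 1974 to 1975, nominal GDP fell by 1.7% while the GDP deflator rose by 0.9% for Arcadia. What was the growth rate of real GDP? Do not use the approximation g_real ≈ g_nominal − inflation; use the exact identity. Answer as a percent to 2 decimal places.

(1 + g_nom) = (1 + g_real)(1 + π), so g_real = 0.9830 / 1.0090 − 1 = -0.02577.

-2.58%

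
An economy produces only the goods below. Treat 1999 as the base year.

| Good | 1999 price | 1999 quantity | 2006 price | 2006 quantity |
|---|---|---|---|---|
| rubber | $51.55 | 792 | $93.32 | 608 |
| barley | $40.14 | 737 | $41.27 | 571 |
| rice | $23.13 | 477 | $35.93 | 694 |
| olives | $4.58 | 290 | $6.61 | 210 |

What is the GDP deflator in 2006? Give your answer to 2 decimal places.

149.60

Nominal GDP 2006 = 93.32·608 + 41.27·571 + 35.93·694 + 6.61·210 = 106627.25.
Real GDP 2006 (at 1999 prices) = 51.55·608 + 40.14·571 + 23.13·694 + 4.58·210 = 71276.36.
Deflator = Nominal/Real × 100 = 106627.25/71276.36 × 100 = 149.597.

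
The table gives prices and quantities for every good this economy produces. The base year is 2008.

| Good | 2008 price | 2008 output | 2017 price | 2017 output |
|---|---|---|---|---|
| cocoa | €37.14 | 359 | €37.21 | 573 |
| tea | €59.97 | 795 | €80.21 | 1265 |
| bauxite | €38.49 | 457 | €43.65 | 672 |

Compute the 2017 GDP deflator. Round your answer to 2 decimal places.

123.67

Nominal GDP 2017 = 37.21·573 + 80.21·1265 + 43.65·672 = 152119.78.
Real GDP 2017 (at 2008 prices) = 37.14·573 + 59.97·1265 + 38.49·672 = 123008.55.
Deflator = Nominal/Real × 100 = 152119.78/123008.55 × 100 = 123.666.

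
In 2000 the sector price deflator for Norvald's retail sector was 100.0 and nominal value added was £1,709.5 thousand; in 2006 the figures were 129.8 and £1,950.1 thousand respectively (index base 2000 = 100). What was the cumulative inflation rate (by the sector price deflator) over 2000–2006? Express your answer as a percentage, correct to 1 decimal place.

29.8%

Price-level change = 129.8 / 100.0 − 1 = 0.2980.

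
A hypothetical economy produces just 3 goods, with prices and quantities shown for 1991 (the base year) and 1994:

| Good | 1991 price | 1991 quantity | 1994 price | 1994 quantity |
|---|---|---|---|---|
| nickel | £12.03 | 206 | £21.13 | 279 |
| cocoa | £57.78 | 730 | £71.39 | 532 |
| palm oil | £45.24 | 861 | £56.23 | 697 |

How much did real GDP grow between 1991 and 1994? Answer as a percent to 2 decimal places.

-21.51%

Real GDP 1991 = Nominal GDP 1991 = 12.03·206 + 57.78·730 + 45.24·861 = 83609.22.
Real GDP 1994 (at 1991 prices) = 12.03·279 + 57.78·532 + 45.24·697 = 65627.61.
Real growth = 65627.61/83609.22 − 1 = -0.2151.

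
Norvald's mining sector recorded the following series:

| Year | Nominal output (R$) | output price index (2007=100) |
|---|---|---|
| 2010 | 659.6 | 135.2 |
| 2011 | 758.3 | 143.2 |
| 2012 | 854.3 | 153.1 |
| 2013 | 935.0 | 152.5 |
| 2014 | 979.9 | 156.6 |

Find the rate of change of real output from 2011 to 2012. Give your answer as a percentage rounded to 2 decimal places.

5.37%

Real output 2011 = 758.3/1.432 = 529.54.
Real output 2012 = 854.3/1.531 = 558.00.
Change = 558.00/529.54 − 1 = 0.0537.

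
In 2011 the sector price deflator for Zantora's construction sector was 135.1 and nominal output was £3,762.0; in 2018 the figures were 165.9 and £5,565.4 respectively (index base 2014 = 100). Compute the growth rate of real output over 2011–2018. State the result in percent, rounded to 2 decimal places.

20.47%

Real output 2011 = 3762.0 / 1.351 = 2784.60.
Real output 2018 = 5565.4 / 1.659 = 3354.67.
Real growth = 3354.67 / 2784.60 − 1 = 0.2047.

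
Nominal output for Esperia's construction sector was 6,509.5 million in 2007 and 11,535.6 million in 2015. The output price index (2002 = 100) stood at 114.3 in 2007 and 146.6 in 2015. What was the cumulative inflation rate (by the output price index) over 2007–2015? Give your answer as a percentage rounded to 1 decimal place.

Price-level change = 146.6 / 114.3 − 1 = 0.2826.

28.3%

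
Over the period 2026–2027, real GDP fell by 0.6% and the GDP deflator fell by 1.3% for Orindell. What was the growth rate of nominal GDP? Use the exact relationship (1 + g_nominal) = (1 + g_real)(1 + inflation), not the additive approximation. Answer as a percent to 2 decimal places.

-1.89%

(1 + g_nom) = (1 + g_real)(1 + π) = 0.9940 × 0.9870 = 0.98108.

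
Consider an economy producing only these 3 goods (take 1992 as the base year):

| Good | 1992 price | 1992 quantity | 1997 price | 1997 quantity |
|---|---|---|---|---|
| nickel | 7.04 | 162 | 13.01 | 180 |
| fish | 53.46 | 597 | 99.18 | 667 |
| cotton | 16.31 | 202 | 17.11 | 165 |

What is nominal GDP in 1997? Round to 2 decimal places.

Nominal GDP 1997 = Σ (p_1997 × q_1997) = 13.01·180 + 99.18·667 + 17.11·165 = 71318.01.

71318.01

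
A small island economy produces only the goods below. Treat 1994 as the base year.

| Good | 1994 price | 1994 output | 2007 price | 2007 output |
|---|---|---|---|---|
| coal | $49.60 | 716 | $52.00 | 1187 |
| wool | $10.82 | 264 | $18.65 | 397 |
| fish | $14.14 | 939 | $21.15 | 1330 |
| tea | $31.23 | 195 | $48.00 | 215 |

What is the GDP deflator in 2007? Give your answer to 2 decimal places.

Nominal GDP 2007 = 52.00·1187 + 18.65·397 + 21.15·1330 + 48.00·215 = 107577.55.
Real GDP 2007 (at 1994 prices) = 49.60·1187 + 10.82·397 + 14.14·1330 + 31.23·215 = 88691.39.
Deflator = Nominal/Real × 100 = 107577.55/88691.39 × 100 = 121.294.

121.29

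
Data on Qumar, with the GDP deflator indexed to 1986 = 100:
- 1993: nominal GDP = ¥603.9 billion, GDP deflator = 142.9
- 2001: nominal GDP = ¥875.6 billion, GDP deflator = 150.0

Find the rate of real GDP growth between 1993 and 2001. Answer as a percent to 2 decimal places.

Deflate each year: 1993 → 603.9/1.429 = 422.60; 2001 → 875.6/1.500 = 583.73.
So real GDP changed by 583.73/422.60 − 1 = 0.3813, i.e. 38.13%.

38.13%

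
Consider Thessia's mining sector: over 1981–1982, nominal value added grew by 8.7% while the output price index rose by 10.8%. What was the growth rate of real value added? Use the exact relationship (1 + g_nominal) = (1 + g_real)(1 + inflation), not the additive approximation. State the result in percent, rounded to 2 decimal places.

-1.90%

(1 + g_nom) = (1 + g_real)(1 + π), so g_real = 1.0870 / 1.1080 − 1 = -0.01895.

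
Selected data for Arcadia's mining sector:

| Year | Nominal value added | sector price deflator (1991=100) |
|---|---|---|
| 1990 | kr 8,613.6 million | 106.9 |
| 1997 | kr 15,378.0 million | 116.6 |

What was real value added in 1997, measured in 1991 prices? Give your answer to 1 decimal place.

kr 13,188.7 million

Real value added = Nominal / (sector price deflator/100) = 15378.0 / 1.166 = 13188.68.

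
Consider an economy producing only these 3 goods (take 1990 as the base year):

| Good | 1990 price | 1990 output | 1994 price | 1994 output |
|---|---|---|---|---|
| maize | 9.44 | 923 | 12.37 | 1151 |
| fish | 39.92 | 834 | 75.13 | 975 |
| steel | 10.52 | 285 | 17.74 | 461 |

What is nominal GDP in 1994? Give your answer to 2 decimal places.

95667.76

Nominal GDP 1994 = Σ (p_1994 × q_1994) = 12.37·1151 + 75.13·975 + 17.74·461 = 95667.76.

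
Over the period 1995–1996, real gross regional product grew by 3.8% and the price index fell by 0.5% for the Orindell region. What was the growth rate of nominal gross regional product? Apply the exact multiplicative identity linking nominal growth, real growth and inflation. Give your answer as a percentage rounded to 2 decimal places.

(1 + g_nom) = (1 + g_real)(1 + π) = 1.0380 × 0.9950 = 1.03281.

3.28%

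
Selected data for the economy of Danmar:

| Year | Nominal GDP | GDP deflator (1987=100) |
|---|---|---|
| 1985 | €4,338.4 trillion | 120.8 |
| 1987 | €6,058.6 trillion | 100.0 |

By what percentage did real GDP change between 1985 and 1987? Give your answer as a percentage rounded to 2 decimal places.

Real GDP 1985 = 4338.4 / 1.208 = 3591.39.
Real GDP 1987 = 6058.6 / 1.000 = 6058.60.
Real growth = 6058.60 / 3591.39 − 1 = 0.6870.

68.70%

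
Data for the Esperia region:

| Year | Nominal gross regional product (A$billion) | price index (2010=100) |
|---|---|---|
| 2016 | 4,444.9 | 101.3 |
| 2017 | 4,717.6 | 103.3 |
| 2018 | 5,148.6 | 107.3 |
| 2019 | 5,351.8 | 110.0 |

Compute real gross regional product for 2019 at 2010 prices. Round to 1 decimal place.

A$4,865.3 billion

Real gross regional product 2019 = 5351.8 / 1.100 = 4865.27.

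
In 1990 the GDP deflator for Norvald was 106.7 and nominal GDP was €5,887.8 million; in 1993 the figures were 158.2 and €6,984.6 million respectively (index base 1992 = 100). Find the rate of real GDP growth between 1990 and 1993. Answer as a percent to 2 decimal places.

Real GDP 1990 = 5887.8 / 1.067 = 5518.09.
Real GDP 1993 = 6984.6 / 1.582 = 4415.04.
Real growth = 4415.04 / 5518.09 − 1 = -0.1999.

-19.99%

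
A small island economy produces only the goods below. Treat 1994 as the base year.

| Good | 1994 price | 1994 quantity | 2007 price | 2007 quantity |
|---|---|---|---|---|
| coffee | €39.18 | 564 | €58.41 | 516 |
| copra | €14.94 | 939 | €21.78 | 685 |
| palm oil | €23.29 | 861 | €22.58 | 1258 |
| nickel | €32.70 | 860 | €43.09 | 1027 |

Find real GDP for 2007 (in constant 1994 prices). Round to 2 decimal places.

€93332.50

Real GDP 2007 = Σ (p_1994 × q_2007) = 39.18·516 + 14.94·685 + 23.29·1258 + 32.70·1027 = 93332.50.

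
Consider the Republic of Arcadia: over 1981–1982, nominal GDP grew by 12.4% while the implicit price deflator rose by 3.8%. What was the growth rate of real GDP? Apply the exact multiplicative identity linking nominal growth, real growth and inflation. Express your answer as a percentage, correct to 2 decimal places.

(1 + g_nom) = (1 + g_real)(1 + π), so g_real = 1.1240 / 1.0380 − 1 = 0.08285.

8.29%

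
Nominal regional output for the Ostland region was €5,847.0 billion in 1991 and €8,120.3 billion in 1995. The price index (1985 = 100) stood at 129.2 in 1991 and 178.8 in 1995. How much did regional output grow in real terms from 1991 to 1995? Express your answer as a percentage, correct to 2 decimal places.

0.35%

Deflate each year: 1991 → 5847.0/1.292 = 4525.54; 1995 → 8120.3/1.788 = 4541.55.
So real regional output changed by 4541.55/4525.54 − 1 = 0.0035, i.e. 0.35%.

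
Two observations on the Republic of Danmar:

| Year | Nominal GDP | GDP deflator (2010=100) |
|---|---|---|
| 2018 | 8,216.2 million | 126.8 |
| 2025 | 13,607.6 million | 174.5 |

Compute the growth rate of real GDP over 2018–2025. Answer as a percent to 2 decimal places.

Deflate each year: 2018 → 8216.2/1.268 = 6479.65; 2025 → 13607.6/1.745 = 7798.05.
So real GDP changed by 7798.05/6479.65 − 1 = 0.2035, i.e. 20.35%.

20.35%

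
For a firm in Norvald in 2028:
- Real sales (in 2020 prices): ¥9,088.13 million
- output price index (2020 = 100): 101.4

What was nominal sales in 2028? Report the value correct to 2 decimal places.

Nominal sales = Real × (output price index/100) = 9088.13 × 1.014 = 9215.36.

¥9,215.36 million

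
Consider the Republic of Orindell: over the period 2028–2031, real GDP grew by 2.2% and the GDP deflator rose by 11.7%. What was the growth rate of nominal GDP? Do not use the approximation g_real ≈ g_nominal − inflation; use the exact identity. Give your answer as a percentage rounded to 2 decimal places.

(1 + g_nom) = (1 + g_real)(1 + π) = 1.0220 × 1.1170 = 1.14157.

14.16%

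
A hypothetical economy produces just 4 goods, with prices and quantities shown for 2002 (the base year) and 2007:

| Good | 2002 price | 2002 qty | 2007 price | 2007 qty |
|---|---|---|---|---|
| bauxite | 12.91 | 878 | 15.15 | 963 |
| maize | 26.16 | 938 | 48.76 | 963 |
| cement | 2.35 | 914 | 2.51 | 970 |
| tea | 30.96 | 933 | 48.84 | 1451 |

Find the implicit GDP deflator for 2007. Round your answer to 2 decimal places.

158.97

Nominal GDP 2007 = 15.15·963 + 48.76·963 + 2.51·970 + 48.84·1451 = 134846.87.
Real GDP 2007 (at 2002 prices) = 12.91·963 + 26.16·963 + 2.35·970 + 30.96·1451 = 84826.87.
Deflator = Nominal/Real × 100 = 134846.87/84826.87 × 100 = 158.967.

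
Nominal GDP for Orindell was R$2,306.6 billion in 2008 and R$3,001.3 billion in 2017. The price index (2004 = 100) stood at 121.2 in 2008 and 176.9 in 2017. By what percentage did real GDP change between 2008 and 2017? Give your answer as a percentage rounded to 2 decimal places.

Real GDP 2008 = 2306.6 / 1.212 = 1903.14.
Real GDP 2017 = 3001.3 / 1.769 = 1696.61.
Real growth = 1696.61 / 1903.14 − 1 = -0.1085.

-10.85%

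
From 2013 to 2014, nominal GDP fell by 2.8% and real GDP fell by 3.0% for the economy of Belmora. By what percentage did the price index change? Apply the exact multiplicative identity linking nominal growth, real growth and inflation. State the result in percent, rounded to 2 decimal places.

0.21%

(1 + g_nom) = (1 + g_real)(1 + π), so π = 0.9720 / 0.9700 − 1 = 0.00206.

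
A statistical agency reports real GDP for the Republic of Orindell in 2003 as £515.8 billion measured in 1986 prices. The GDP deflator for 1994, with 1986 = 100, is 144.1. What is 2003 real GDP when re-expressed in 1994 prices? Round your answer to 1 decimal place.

Real GDP in 1994 prices = Real GDP in 1986 prices × (P_1994/P_1986) = 515.8 × 1.441 = 743.27.

£743.3 billion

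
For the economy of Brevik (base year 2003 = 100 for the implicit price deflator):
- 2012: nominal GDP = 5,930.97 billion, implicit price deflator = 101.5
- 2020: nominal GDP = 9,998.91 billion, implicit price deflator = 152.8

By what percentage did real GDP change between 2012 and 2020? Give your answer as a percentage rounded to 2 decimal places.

Real GDP 2012 = 5930.97 / 1.015 = 5843.32.
Real GDP 2020 = 9998.91 / 1.528 = 6543.79.
Real growth = 6543.79 / 5843.32 − 1 = 0.1199.

11.99%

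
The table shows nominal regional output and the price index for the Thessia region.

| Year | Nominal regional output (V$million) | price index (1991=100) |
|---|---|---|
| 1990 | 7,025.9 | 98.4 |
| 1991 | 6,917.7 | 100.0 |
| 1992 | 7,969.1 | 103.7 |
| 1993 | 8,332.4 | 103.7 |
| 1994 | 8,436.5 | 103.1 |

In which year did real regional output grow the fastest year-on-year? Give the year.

1992

1991: real = 6917.7/1.000 = 6917.70; growth vs 1990 (7140.14) = -3.12%.
1992: real = 7969.1/1.037 = 7684.76; growth vs 1991 (6917.70) = 11.09%.
1993: real = 8332.4/1.037 = 8035.10; growth vs 1992 (7684.76) = 4.56%.
1994: real = 8436.5/1.031 = 8182.83; growth vs 1993 (8035.10) = 1.84%.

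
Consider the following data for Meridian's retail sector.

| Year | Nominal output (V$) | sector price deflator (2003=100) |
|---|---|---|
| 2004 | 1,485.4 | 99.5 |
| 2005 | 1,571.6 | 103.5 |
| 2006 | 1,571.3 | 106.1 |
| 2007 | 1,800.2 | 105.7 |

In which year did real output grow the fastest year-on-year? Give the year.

2007

2005: real = 1571.6/1.035 = 1518.45; growth vs 2004 (1492.86) = 1.71%.
2006: real = 1571.3/1.061 = 1480.96; growth vs 2005 (1518.45) = -2.47%.
2007: real = 1800.2/1.057 = 1703.12; growth vs 2006 (1480.96) = 15.00%.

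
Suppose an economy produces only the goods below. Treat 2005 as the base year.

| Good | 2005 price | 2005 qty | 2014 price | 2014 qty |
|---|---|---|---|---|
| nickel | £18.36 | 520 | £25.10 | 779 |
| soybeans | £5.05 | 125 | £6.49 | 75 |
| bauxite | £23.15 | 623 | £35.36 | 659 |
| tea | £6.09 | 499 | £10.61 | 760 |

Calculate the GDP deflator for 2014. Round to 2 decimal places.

148.72

Nominal GDP 2014 = 25.10·779 + 6.49·75 + 35.36·659 + 10.61·760 = 51405.49.
Real GDP 2014 (at 2005 prices) = 18.36·779 + 5.05·75 + 23.15·659 + 6.09·760 = 34565.44.
Deflator = Nominal/Real × 100 = 51405.49/34565.44 × 100 = 148.719.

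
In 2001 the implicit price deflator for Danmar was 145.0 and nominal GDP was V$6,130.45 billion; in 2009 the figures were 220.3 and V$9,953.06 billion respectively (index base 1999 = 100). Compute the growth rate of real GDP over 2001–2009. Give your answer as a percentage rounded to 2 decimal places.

6.86%

Deflate each year: 2001 → 6130.45/1.450 = 4227.90; 2009 → 9953.06/2.203 = 4517.96.
So real GDP changed by 4517.96/4227.90 − 1 = 0.0686, i.e. 6.86%.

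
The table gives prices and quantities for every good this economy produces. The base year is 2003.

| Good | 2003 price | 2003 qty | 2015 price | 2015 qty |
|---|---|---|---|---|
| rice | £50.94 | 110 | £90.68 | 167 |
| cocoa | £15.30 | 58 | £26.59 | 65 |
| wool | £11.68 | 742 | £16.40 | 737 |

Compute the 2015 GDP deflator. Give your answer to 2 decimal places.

Nominal GDP 2015 = 90.68·167 + 26.59·65 + 16.40·737 = 28958.71.
Real GDP 2015 (at 2003 prices) = 50.94·167 + 15.30·65 + 11.68·737 = 18109.64.
Deflator = Nominal/Real × 100 = 28958.71/18109.64 × 100 = 159.908.

159.91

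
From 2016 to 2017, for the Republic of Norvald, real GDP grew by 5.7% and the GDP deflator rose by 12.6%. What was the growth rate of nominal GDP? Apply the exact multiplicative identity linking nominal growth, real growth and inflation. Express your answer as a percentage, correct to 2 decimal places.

(1 + g_nom) = (1 + g_real)(1 + π) = 1.0570 × 1.1260 = 1.19018.

19.02%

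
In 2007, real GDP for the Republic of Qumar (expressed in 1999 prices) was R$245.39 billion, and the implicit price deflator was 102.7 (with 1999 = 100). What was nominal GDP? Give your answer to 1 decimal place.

Nominal GDP = Real × (implicit price deflator/100) = 245.39 × 1.027 = 252.02.

R$252.0 billion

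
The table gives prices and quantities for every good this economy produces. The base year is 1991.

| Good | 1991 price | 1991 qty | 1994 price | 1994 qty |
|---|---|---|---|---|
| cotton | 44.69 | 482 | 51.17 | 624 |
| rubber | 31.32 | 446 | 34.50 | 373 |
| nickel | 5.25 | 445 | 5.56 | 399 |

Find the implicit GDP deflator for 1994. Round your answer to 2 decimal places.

Nominal GDP 1994 = 51.17·624 + 34.50·373 + 5.56·399 = 47017.02.
Real GDP 1994 (at 1991 prices) = 44.69·624 + 31.32·373 + 5.25·399 = 41663.67.
Deflator = Nominal/Real × 100 = 47017.02/41663.67 × 100 = 112.849.

112.85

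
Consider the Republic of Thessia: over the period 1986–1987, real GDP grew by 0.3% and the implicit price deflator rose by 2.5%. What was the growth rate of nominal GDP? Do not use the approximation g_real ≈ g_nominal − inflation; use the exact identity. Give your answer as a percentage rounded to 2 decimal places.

2.81%

(1 + g_nom) = (1 + g_real)(1 + π) = 1.0030 × 1.0250 = 1.02808.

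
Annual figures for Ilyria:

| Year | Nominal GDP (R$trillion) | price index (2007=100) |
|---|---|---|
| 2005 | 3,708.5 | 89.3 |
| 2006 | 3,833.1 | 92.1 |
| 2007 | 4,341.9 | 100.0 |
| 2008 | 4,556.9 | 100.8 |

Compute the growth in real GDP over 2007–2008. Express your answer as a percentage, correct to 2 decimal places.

4.12%

Real GDP 2007 = 4341.9/1.000 = 4341.90.
Real GDP 2008 = 4556.9/1.008 = 4520.73.
Change = 4520.73/4341.90 − 1 = 0.0412.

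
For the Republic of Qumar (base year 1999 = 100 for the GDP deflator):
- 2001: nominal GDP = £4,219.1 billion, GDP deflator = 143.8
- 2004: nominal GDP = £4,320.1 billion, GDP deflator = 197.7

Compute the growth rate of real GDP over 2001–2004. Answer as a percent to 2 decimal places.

Deflate each year: 2001 → 4219.1/1.438 = 2934.01; 2004 → 4320.1/1.977 = 2185.18.
So real GDP changed by 2185.18/2934.01 − 1 = -0.2552, i.e. -25.52%.

-25.52%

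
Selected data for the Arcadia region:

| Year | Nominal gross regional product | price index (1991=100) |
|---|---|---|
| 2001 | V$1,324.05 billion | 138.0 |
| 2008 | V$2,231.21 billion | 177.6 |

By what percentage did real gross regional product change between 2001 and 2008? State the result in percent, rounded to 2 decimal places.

Real gross regional product 2001 = 1324.05 / 1.380 = 959.46.
Real gross regional product 2008 = 2231.21 / 1.776 = 1256.31.
Real growth = 1256.31 / 959.46 − 1 = 0.3094.

30.94%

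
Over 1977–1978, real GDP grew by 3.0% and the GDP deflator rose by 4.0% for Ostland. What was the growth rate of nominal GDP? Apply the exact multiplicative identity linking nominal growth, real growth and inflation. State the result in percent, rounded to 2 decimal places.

(1 + g_nom) = (1 + g_real)(1 + π) = 1.0300 × 1.0400 = 1.07120.

7.12%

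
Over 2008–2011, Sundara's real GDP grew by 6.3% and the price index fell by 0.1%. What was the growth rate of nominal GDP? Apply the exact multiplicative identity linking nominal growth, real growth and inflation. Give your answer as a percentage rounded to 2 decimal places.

(1 + g_nom) = (1 + g_real)(1 + π) = 1.0630 × 0.9990 = 1.06194.

6.19%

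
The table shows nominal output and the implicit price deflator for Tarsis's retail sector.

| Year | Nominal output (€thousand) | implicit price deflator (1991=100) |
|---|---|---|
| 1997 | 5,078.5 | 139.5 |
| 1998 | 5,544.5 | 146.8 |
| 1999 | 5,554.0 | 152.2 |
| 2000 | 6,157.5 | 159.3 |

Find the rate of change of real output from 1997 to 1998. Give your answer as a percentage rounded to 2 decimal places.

3.75%

Real output 1997 = 5078.5/1.395 = 3640.50.
Real output 1998 = 5544.5/1.468 = 3776.91.
Change = 3776.91/3640.50 − 1 = 0.0375.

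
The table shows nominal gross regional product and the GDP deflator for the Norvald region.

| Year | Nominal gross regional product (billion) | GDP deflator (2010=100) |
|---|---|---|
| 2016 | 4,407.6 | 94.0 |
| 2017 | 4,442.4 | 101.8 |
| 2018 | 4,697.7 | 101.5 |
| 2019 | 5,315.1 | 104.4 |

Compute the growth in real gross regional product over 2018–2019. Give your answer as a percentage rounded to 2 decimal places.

Real gross regional product 2018 = 4697.7/1.015 = 4628.28.
Real gross regional product 2019 = 5315.1/1.044 = 5091.09.
Change = 5091.09/4628.28 − 1 = 0.1000.

10.00%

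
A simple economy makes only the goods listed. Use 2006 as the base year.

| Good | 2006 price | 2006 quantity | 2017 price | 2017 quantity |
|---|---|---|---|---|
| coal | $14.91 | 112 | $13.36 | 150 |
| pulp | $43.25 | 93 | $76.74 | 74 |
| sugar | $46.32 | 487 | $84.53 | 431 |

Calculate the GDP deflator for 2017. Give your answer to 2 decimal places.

173.68

Nominal GDP 2017 = 13.36·150 + 76.74·74 + 84.53·431 = 44115.19.
Real GDP 2017 (at 2006 prices) = 14.91·150 + 43.25·74 + 46.32·431 = 25400.92.
Deflator = Nominal/Real × 100 = 44115.19/25400.92 × 100 = 173.676.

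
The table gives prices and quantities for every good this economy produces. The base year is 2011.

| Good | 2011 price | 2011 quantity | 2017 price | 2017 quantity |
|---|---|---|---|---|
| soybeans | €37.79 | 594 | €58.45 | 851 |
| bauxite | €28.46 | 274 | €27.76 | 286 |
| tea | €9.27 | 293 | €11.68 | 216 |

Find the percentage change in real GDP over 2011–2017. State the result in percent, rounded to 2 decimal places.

Real GDP 2011 = Nominal GDP 2011 = 37.79·594 + 28.46·274 + 9.27·293 = 32961.41.
Real GDP 2017 (at 2011 prices) = 37.79·851 + 28.46·286 + 9.27·216 = 42301.17.
Real growth = 42301.17/32961.41 − 1 = 0.2834.

28.34%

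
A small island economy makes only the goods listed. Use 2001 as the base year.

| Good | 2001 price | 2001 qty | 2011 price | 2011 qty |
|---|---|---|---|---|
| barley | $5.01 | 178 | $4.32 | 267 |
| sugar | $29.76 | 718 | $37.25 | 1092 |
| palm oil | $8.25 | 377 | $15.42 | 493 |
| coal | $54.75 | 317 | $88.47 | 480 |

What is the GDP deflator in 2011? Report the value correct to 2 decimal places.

143.18

Nominal GDP 2011 = 4.32·267 + 37.25·1092 + 15.42·493 + 88.47·480 = 91898.10.
Real GDP 2011 (at 2001 prices) = 5.01·267 + 29.76·1092 + 8.25·493 + 54.75·480 = 64182.84.
Deflator = Nominal/Real × 100 = 91898.10/64182.84 × 100 = 143.182.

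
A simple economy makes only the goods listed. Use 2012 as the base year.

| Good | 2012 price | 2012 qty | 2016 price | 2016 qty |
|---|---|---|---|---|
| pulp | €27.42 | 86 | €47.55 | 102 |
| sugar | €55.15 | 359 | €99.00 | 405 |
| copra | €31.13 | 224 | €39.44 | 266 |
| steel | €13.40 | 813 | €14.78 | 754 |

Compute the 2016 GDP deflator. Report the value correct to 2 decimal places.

153.00

Nominal GDP 2016 = 47.55·102 + 99.00·405 + 39.44·266 + 14.78·754 = 66580.26.
Real GDP 2016 (at 2012 prices) = 27.42·102 + 55.15·405 + 31.13·266 + 13.40·754 = 43516.77.
Deflator = Nominal/Real × 100 = 66580.26/43516.77 × 100 = 152.999.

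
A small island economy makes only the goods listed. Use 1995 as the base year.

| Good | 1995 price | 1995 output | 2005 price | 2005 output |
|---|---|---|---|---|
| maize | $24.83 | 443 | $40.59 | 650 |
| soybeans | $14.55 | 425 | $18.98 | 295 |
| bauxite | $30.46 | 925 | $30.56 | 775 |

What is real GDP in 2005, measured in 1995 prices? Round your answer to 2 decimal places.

Real GDP 2005 = Σ (p_1995 × q_2005) = 24.83·650 + 14.55·295 + 30.46·775 = 44038.25.

$44038.25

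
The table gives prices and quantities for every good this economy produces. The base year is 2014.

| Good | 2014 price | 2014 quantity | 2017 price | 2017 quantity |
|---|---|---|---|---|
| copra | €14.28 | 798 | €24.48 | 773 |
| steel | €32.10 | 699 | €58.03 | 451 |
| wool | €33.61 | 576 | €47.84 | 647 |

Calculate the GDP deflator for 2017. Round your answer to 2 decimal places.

160.91

Nominal GDP 2017 = 24.48·773 + 58.03·451 + 47.84·647 = 76047.05.
Real GDP 2017 (at 2014 prices) = 14.28·773 + 32.10·451 + 33.61·647 = 47261.21.
Deflator = Nominal/Real × 100 = 76047.05/47261.21 × 100 = 160.908.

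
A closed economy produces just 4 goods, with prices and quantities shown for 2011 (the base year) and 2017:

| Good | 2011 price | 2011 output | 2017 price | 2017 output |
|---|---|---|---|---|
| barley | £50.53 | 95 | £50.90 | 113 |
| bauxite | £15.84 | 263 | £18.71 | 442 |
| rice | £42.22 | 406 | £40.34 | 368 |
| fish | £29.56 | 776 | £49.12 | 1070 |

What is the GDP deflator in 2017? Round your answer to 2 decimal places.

135.99

Nominal GDP 2017 = 50.90·113 + 18.71·442 + 40.34·368 + 49.12·1070 = 81425.04.
Real GDP 2017 (at 2011 prices) = 50.53·113 + 15.84·442 + 42.22·368 + 29.56·1070 = 59877.33.
Deflator = Nominal/Real × 100 = 81425.04/59877.33 × 100 = 135.986.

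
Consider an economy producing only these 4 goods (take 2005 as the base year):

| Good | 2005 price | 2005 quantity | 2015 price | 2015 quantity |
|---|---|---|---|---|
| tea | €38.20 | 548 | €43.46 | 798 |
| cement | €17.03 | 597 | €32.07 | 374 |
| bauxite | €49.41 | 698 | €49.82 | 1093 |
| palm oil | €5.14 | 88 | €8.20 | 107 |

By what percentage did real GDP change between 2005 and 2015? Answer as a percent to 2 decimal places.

Real GDP 2005 = Nominal GDP 2005 = 38.20·548 + 17.03·597 + 49.41·698 + 5.14·88 = 66041.01.
Real GDP 2015 (at 2005 prices) = 38.20·798 + 17.03·374 + 49.41·1093 + 5.14·107 = 91407.93.
Real growth = 91407.93/66041.01 − 1 = 0.3841.

38.41%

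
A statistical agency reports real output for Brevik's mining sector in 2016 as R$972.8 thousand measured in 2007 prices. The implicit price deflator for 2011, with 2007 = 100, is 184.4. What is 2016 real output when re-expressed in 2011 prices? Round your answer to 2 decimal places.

Real output in 2011 prices = Real output in 2007 prices × (P_2011/P_2007) = 972.8 × 1.844 = 1793.84.

R$1,793.84 thousand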